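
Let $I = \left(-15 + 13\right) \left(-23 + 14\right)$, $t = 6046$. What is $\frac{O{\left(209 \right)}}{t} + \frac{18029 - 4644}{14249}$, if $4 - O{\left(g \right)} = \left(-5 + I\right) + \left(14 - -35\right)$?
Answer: $\frac{40049634}{43074727} \approx 0.92977$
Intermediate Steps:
$I = 18$ ($I = \left(-2\right) \left(-9\right) = 18$)
$O{\left(g \right)} = -58$ ($O{\left(g \right)} = 4 - \left(\left(-5 + 18\right) + \left(14 - -35\right)\right) = 4 - \left(13 + \left(14 + 35\right)\right) = 4 - \left(13 + 49\right) = 4 - 62 = -58$)
$\frac{O{\left(209 \right)}}{t} + \frac{18029 - 4644}{14249} = - \frac{58}{6046} + \frac{18029 - 4644}{14249} = \left(-58\right) \frac{1}{6046} + \left(18029 - 4644\right) \frac{1}{14249} = - \frac{29}{3023} + 13385 \cdot \frac{1}{14249} = - \frac{29}{3023} + \frac{13385}{14249} = \frac{40049634}{43074727}$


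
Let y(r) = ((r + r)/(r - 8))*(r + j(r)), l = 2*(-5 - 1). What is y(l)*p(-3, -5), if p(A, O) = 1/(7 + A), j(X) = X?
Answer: -36/5 ≈ -7.2000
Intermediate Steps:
l = -12 (l = 2*(-6) = -12)
y(r) = 4*r²/(-8 + r) (y(r) = ((r + r)/(r - 8))*(r + r) = ((2*r)/(-8 + r))*(2*r) = (2*r/(-8 + r))*(2*r) = 4*r²/(-8 + r))
y(l)*p(-3, -5) = (4*(-12)²/(-8 - 12))/(7 - 3) = (4*144/(-20))/4 = (4*144*(-1/20))*(¼) = -144/5*¼ = -36/5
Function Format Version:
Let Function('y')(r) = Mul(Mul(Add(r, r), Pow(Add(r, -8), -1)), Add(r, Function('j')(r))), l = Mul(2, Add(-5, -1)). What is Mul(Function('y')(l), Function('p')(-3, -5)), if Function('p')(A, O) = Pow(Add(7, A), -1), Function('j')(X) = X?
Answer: Rational(-36, 5) ≈ -7.2000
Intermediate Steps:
l = -12 (l = Mul(2, -6) = -12)
Function('y')(r) = Mul(4, Pow(r, 2), Pow(Add(-8, r), -1)) (Function('y')(r) = Mul(Mul(Add(r, r), Pow(Add(r, -8), -1)), Add(r, r)) = Mul(Mul(Mul(2, r), Pow(Add(-8, r), -1)), Mul(2, r)) = Mul(Mul(2, r, Pow(Add(-8, r), -1)), Mul(2, r)) = Mul(4, Pow(r, 2), Pow(Add(-8, r), -1)))
Mul(Function('y')(l), Function('p')(-3, -5)) = Mul(Mul(4, Pow(-12, 2), Pow(Add(-8, -12), -1)), Pow(Add(7, -3), -1)) = Mul(Mul(4, 144, Pow(-20, -1)), Pow(4, -1)) = Mul(Mul(4, 144, Rational(-1, 20)), Rational(1, 4)) = Mul(Rational(-144, 5), Rational(1, 4)) = Rational(-36, 5)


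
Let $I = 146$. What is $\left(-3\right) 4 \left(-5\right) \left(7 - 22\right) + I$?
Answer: $-754$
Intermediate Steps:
$\left(-3\right) 4 \left(-5\right) \left(7 - 22\right) + I = \left(-3\right) 4 \left(-5\right) \left(7 - 22\right) + 146 = \left(-12\right) \left(-5\right) \left(7 - 22\right) + 146 = 60 \left(-15\right) + 146 = -900 + 146 = -754$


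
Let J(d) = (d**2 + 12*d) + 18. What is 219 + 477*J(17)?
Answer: 243966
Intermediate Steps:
J(d) = 18 + d**2 + 12*d
219 + 477*J(17) = 219 + 477*(18 + 17**2 + 12*17) = 219 + 477*(18 + 289 + 204) = 219 + 477*511 = 219 + 243747 = 243966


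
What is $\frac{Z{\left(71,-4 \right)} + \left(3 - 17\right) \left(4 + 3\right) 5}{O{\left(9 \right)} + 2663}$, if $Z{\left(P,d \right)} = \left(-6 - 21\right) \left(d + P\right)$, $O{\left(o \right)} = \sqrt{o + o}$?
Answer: $- \frac{6122237}{7091551} + \frac{6897 \sqrt{2}}{7091551} \approx -0.86194$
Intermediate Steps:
$O{\left(o \right)} = \sqrt{2} \sqrt{o}$ ($O{\left(o \right)} = \sqrt{2 o} = \sqrt{2} \sqrt{o}$)
$Z{\left(P,d \right)} = - 27 P - 27 d$ ($Z{\left(P,d \right)} = - 27 \left(P + d\right) = - 27 P - 27 d$)
$\frac{Z{\left(71,-4 \right)} + \left(3 - 17\right) \left(4 + 3\right) 5}{O{\left(9 \right)} + 2663} = \frac{\left(\left(-27\right) 71 - -108\right) + \left(3 - 17\right) \left(4 + 3\right) 5}{\sqrt{2} \sqrt{9} + 2663} = \frac{\left(-1917 + 108\right) - 14 \cdot 7 \cdot 5}{\sqrt{2} \cdot 3 + 2663} = \frac{-1809 - 490}{3 \sqrt{2} + 2663} = \frac{-1809 - 490}{2663 + 3 \sqrt{2}} = - \frac{2299}{2663 + 3 \sqrt{2}}$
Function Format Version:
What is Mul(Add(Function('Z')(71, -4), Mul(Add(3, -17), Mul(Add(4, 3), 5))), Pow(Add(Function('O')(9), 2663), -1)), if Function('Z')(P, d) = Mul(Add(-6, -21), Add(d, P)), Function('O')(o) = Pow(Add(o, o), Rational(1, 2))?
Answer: Add(Rational(-6122237, 7091551), Mul(Rational(6897, 7091551), Pow(2, Rational(1, 2)))) ≈ -0.86194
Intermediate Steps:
Function('O')(o) = Mul(Pow(2, Rational(1, 2)), Pow(o, Rational(1, 2))) (Function('O')(o) = Pow(Mul(2, o), Rational(1, 2)) = Mul(Pow(2, Rational(1, 2)), Pow(o, Rational(1, 2))))
Function('Z')(P, d) = Add(Mul(-27, P), Mul(-27, d)) (Function('Z')(P, d) = Mul(-27, Add(P, d)) = Add(Mul(-27, P), Mul(-27, d)))
Mul(Add(Function('Z')(71, -4), Mul(Add(3, -17), Mul(Add(4, 3), 5))), Pow(Add(Function('O')(9), 2663), -1)) = Mul(Add(Add(Mul(-27, 71), Mul(-27, -4)), Mul(Add(3, -17), Mul(Add(4, 3), 5))), Pow(Add(Mul(Pow(2, Rational(1, 2)), Pow(9, Rational(1, 2))), 2663), -1)) = Mul(Add(Add(-1917, 108), Mul(-14, Mul(7, 5))), Pow(Add(Mul(Pow(2, Rational(1, 2)), 3), 2663), -1)) = Mul(Add(-1809, Mul(-14, 35)), Pow(Add(Mul(3, Pow(2, Rational(1, 2))), 2663), -1)) = Mul(Add(-1809, -490), Pow(Add(2663, Mul(3, Pow(2, Rational(1, 2)))), -1)) = Mul(-2299, Pow(Add(2663, Mul(3, Pow(2, Rational(1, 2)))), -1))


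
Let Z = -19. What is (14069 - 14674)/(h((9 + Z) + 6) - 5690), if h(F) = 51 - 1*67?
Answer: 605/5706 ≈ 0.10603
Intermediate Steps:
h(F) = -16 (h(F) = 51 - 67 = -16)
(14069 - 14674)/(h((9 + Z) + 6) - 5690) = (14069 - 14674)/(-16 - 5690) = -605/(-5706) = -605*(-1/5706) = 605/5706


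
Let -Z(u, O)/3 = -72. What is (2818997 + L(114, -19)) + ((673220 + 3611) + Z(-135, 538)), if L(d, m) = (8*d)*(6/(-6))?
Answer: 3495132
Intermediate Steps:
Z(u, O) = 216 (Z(u, O) = -3*(-72) = 216)
L(d, m) = -8*d (L(d, m) = (8*d)*(6*(-1/6)) = (8*d)*(-1) = -8*d)
(2818997 + L(114, -19)) + ((673220 + 3611) + Z(-135, 538)) = (2818997 - 8*114) + ((673220 + 3611) + 216) = (2818997 - 912) + (676831 + 216) = 2818085 + 677047 = 3495132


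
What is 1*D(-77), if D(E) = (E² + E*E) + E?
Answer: 11781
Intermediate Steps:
D(E) = E + 2*E² (D(E) = (E² + E²) + E = 2*E² + E = E + 2*E²)
1*D(-77) = 1*(-77*(1 + 2*(-77))) = 1*(-77*(1 - 154)) = 1*(-77*(-153)) = 1*11781 = 11781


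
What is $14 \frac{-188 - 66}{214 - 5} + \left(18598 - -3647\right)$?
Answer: $\frac{4645649}{209} \approx 22228.0$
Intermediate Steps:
$14 \frac{-188 - 66}{214 - 5} + \left(18598 - -3647\right) = 14 \left(- \frac{254}{209}\right) + \left(18598 + 3647\right) = 14 \left(\left(-254\right) \frac{1}{209}\right) + 22245 = 14 \left(- \frac{254}{209}\right) + 22245 = - \frac{3556}{209} + 22245 = \frac{4645649}{209}$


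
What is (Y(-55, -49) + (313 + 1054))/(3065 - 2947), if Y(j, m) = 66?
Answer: 1433/118 ≈ 12.144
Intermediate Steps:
(Y(-55, -49) + (313 + 1054))/(3065 - 2947) = (66 + (313 + 1054))/(3065 - 2947) = (66 + 1367)/118 = 1433*(1/118) = 1433/118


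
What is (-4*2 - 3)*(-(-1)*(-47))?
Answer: 517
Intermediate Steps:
(-4*2 - 3)*(-(-1)*(-47)) = (-8 - 3)*(-1*47) = -11*(-47) = 517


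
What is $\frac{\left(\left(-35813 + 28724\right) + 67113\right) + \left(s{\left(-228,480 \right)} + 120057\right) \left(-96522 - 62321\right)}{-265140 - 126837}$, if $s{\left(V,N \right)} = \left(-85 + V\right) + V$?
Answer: $\frac{18984219964}{391977} \approx 48432.0$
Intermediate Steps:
$s{\left(V,N \right)} = -85 + 2 V$
$\frac{\left(\left(-35813 + 28724\right) + 67113\right) + \left(s{\left(-228,480 \right)} + 120057\right) \left(-96522 - 62321\right)}{-265140 - 126837} = \frac{\left(\left(-35813 + 28724\right) + 67113\right) + \left(\left(-85 + 2 \left(-228\right)\right) + 120057\right) \left(-96522 - 62321\right)}{-265140 - 126837} = \frac{\left(-7089 + 67113\right) + \left(\left(-85 - 456\right) + 120057\right) \left(-158843\right)}{-391977} = \left(60024 + \left(-541 + 120057\right) \left(-158843\right)\right) \left(- \frac{1}{391977}\right) = \left(60024 + 119516 \left(-158843\right)\right) \left(- \frac{1}{391977}\right) = \left(60024 - 18984279988\right) \left(- \frac{1}{391977}\right) = \left(-18984219964\right) \left(- \frac{1}{391977}\right) = \frac{18984219964}{391977}$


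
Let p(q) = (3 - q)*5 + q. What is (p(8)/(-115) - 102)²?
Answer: 137194369/13225 ≈ 10374.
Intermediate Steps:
p(q) = 15 - 4*q (p(q) = (15 - 5*q) + q = 15 - 4*q)
(p(8)/(-115) - 102)² = ((15 - 4*8)/(-115) - 102)² = ((15 - 32)*(-1/115) - 102)² = (-17*(-1/115) - 102)² = (17/115 - 102)² = (-11713/115)² = 137194369/13225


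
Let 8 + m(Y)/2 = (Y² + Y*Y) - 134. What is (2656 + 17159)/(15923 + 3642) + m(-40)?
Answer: 23935871/3913 ≈ 6117.0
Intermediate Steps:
m(Y) = -284 + 4*Y² (m(Y) = -16 + 2*((Y² + Y*Y) - 134) = -16 + 2*((Y² + Y²) - 134) = -16 + 2*(2*Y² - 134) = -16 + 2*(-134 + 2*Y²) = -16 + (-268 + 4*Y²) = -284 + 4*Y²)
(2656 + 17159)/(15923 + 3642) + m(-40) = (2656 + 17159)/(15923 + 3642) + (-284 + 4*(-40)²) = 19815/19565 + (-284 + 4*1600) = 19815*(1/19565) + (-284 + 6400) = 3963/3913 + 6116 = 23935871/3913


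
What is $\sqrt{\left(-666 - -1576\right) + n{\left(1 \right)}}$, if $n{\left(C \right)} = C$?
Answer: $\sqrt{911} \approx 30.183$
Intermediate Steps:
$\sqrt{\left(-666 - -1576\right) + n{\left(1 \right)}} = \sqrt{\left(-666 - -1576\right) + 1} = \sqrt{\left(-666 + 1576\right) + 1} = \sqrt{910 + 1} = \sqrt{911}$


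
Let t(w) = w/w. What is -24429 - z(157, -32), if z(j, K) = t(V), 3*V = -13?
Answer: -24430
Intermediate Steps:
V = -13/3 (V = (⅓)*(-13) = -13/3 ≈ -4.3333)
t(w) = 1
z(j, K) = 1
-24429 - z(157, -32) = -24429 - 1*1 = -24429 - 1 = -24430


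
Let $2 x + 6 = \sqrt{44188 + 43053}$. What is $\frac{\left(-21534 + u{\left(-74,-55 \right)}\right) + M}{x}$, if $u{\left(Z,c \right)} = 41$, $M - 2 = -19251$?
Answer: $- \frac{488904}{87205} - \frac{896324 \sqrt{721}}{87205} \approx -281.6$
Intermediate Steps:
$M = -19249$ ($M = 2 - 19251 = -19249$)
$x = -3 + \frac{11 \sqrt{721}}{2}$ ($x = -3 + \frac{\sqrt{44188 + 43053}}{2} = -3 + \frac{\sqrt{87241}}{2} = -3 + \frac{11 \sqrt{721}}{2} \approx 144.68$)
$\frac{\left(-21534 + u{\left(-74,-55 \right)}\right) + M}{x} = \frac{\left(-21534 + 41\right) - 19249}{-3 + \frac{11 \sqrt{721}}{2}} = \frac{-21493 - 19249}{-3 + \frac{11 \sqrt{721}}{2}} = - \frac{40742}{-3 + \frac{11 \sqrt{721}}{2}}$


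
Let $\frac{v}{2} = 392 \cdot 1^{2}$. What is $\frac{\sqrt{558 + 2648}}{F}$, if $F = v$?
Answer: $\frac{\sqrt{3206}}{784} \approx 0.072221$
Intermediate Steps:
$v = 784$ ($v = 2 \cdot 392 \cdot 1^{2} = 2 \cdot 392 \cdot 1 = 2 \cdot 392 = 784$)
$F = 784$
$\frac{\sqrt{558 + 2648}}{F} = \frac{\sqrt{558 + 2648}}{784} = \sqrt{3206} \cdot \frac{1}{784} = \frac{\sqrt{3206}}{784}$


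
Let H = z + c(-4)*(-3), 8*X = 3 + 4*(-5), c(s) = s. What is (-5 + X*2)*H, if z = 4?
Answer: -148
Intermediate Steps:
X = -17/8 (X = (3 + 4*(-5))/8 = (3 - 20)/8 = (1/8)*(-17) = -17/8 ≈ -2.1250)
H = 16 (H = 4 - 4*(-3) = 4 + 12 = 16)
(-5 + X*2)*H = (-5 - 17/8*2)*16 = (-5 - 17/4)*16 = -37/4*16 = -148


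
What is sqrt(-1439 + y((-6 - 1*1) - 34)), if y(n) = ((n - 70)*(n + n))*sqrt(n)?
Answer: sqrt(-1439 + 9102*I*sqrt(41)) ≈ 168.61 + 172.83*I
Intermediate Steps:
y(n) = 2*n**(3/2)*(-70 + n) (y(n) = ((-70 + n)*(2*n))*sqrt(n) = (2*n*(-70 + n))*sqrt(n) = 2*n**(3/2)*(-70 + n))
sqrt(-1439 + y((-6 - 1*1) - 34)) = sqrt(-1439 + 2*((-6 - 1*1) - 34)**(3/2)*(-70 + ((-6 - 1*1) - 34))) = sqrt(-1439 + 2*((-6 - 1) - 34)**(3/2)*(-70 + ((-6 - 1) - 34))) = sqrt(-1439 + 2*(-7 - 34)**(3/2)*(-70 + (-7 - 34))) = sqrt(-1439 + 2*(-41)**(3/2)*(-70 - 41)) = sqrt(-1439 + 2*(-41*I*sqrt(41))*(-111)) = sqrt(-1439 + 9102*I*sqrt(41))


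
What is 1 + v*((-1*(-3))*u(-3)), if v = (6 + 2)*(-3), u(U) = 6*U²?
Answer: -3887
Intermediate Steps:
v = -24 (v = 8*(-3) = -24)
1 + v*((-1*(-3))*u(-3)) = 1 - 24*(-1*(-3))*6*(-3)² = 1 - 72*6*9 = 1 - 72*54 = 1 - 24*162 = 1 - 3888 = -3887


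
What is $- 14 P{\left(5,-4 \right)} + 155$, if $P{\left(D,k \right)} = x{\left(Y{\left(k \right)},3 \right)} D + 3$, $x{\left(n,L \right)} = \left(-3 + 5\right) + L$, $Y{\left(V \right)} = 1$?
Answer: $-237$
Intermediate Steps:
$x{\left(n,L \right)} = 2 + L$
$P{\left(D,k \right)} = 3 + 5 D$ ($P{\left(D,k \right)} = \left(2 + 3\right) D + 3 = 5 D + 3 = 3 + 5 D$)
$- 14 P{\left(5,-4 \right)} + 155 = - 14 \left(3 + 5 \cdot 5\right) + 155 = - 14 \left(3 + 25\right) + 155 = \left(-14\right) 28 + 155 = -392 + 155 = -237$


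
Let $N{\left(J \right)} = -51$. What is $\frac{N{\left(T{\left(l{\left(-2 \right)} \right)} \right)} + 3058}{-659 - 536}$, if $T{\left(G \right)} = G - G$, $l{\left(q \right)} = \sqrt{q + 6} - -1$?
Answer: $- \frac{3007}{1195} \approx -2.5163$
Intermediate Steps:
$l{\left(q \right)} = 1 + \sqrt{6 + q}$ ($l{\left(q \right)} = \sqrt{6 + q} + 1 = 1 + \sqrt{6 + q}$)
$T{\left(G \right)} = 0$
$\frac{N{\left(T{\left(l{\left(-2 \right)} \right)} \right)} + 3058}{-659 - 536} = \frac{-51 + 3058}{-659 - 536} = \frac{3007}{-1195} = 3007 \left(- \frac{1}{1195}\right) = - \frac{3007}{1195}$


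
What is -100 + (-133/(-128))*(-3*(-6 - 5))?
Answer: -8411/128 ≈ -65.711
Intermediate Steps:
-100 + (-133/(-128))*(-3*(-6 - 5)) = -100 + (-133*(-1/128))*(-3*(-11)) = -100 + (133/128)*33 = -100 + 4389/128 = -8411/128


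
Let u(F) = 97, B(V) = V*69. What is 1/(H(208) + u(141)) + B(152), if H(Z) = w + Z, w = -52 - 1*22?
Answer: 2422729/231 ≈ 10488.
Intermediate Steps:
w = -74 (w = -52 - 22 = -74)
B(V) = 69*V
H(Z) = -74 + Z
1/(H(208) + u(141)) + B(152) = 1/((-74 + 208) + 97) + 69*152 = 1/(134 + 97) + 10488 = 1/231 + 10488 = 2422729/231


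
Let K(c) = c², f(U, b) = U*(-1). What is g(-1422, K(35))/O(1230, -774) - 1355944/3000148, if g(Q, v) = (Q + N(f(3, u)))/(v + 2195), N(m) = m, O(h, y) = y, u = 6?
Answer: -3144751783/6966343656 ≈ -0.45142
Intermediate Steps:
f(U, b) = -U
g(Q, v) = (-3 + Q)/(2195 + v) (g(Q, v) = (Q - 1*3)/(v + 2195) = (Q - 3)/(2195 + v) = (-3 + Q)/(2195 + v))
g(-1422, K(35))/O(1230, -774) - 1355944/3000148 = ((-3 - 1422)/(2195 + 35²))/(-774) - 1355944/3000148 = (-1425/(2195 + 1225))*(-1/774) - 1355944*1/3000148 = (-1425/3420)*(-1/774) - 338986/750037 = ((1/3420)*(-1425))*(-1/774) - 338986/750037 = -5/12*(-1/774) - 338986/750037 = 5/9288 - 338986/750037 = -3144751783/6966343656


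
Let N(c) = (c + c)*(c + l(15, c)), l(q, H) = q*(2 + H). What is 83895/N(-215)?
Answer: 16779/293260 ≈ 0.057215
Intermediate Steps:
N(c) = 2*c*(30 + 16*c) (N(c) = (c + c)*(c + 15*(2 + c)) = (2*c)*(c + (30 + 15*c)) = (2*c)*(30 + 16*c) = 2*c*(30 + 16*c))
83895/N(-215) = 83895/((4*(-215)*(15 + 8*(-215)))) = 83895/((4*(-215)*(15 - 1720))) = 83895/((4*(-215)*(-1705))) = 83895/1466300 = 83895*(1/1466300) = 16779/293260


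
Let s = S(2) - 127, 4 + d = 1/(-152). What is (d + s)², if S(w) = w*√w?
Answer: 396712401/23104 - 19913*√2/38 ≈ 16430.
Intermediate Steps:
S(w) = w^(3/2)
d = -609/152 (d = -4 + 1/(-152) = -4 - 1/152 = -609/152 ≈ -4.0066)
s = -127 + 2*√2 (s = 2^(3/2) - 127 = 2*√2 - 127 = -127 + 2*√2 ≈ -124.17)
(d + s)² = (-609/152 + (-127 + 2*√2))² = (-19913/152 + 2*√2)²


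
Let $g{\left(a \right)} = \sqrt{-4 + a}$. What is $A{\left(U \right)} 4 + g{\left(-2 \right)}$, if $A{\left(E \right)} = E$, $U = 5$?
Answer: $20 + i \sqrt{6} \approx 20.0 + 2.4495 i$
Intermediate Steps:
$A{\left(U \right)} 4 + g{\left(-2 \right)} = 5 \cdot 4 + \sqrt{-4 - 2} = 20 + \sqrt{-6} = 20 + i \sqrt{6}$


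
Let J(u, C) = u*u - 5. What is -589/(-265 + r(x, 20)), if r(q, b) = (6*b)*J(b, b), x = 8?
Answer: -589/47135 ≈ -0.012496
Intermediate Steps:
J(u, C) = -5 + u**2 (J(u, C) = u**2 - 5 = -5 + u**2)
r(q, b) = 6*b*(-5 + b**2) (r(q, b) = (6*b)*(-5 + b**2) = 6*b*(-5 + b**2))
-589/(-265 + r(x, 20)) = -589/(-265 + 6*20*(-5 + 20**2)) = -589/(-265 + 6*20*(-5 + 400)) = -589/(-265 + 6*20*395) = -589/(-265 + 47400) = -589/47135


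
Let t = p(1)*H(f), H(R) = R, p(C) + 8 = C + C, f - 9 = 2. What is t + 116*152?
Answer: 17566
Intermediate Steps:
f = 11 (f = 9 + 2 = 11)
p(C) = -8 + 2*C (p(C) = -8 + (C + C) = -8 + 2*C)
t = -66 (t = (-8 + 2*1)*11 = (-8 + 2)*11 = -6*11 = -66)
t + 116*152 = -66 + 116*152 = -66 + 17632 = 17566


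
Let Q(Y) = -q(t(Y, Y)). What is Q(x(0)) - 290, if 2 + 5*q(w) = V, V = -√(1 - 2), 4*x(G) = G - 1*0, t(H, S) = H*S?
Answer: -1448/5 + I/5 ≈ -289.6 + 0.2*I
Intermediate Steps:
x(G) = G/4 (x(G) = (G - 1*0)/4 = (G + 0)/4 = G/4)
V = -I (V = -√(-1) = -I ≈ -1.0*I)
q(w) = -⅖ - I/5 (q(w) = -⅖ + (-I)/5 = -⅖ - I/5)
Q(Y) = ⅖ + I/5 (Q(Y) = -(-⅖ - I/5) = ⅖ + I/5)
Q(x(0)) - 290 = (⅖ + I/5) - 290 = -1448/5 + I/5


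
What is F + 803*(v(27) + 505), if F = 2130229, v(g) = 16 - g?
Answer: 2526911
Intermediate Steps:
F + 803*(v(27) + 505) = 2130229 + 803*((16 - 1*27) + 505) = 2130229 + 803*((16 - 27) + 505) = 2130229 + 803*(-11 + 505) = 2130229 + 803*494 = 2130229 + 396682 = 2526911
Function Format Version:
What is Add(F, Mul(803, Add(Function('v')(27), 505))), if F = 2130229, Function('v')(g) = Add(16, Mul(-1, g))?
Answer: 2526911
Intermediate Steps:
Add(F, Mul(803, Add(Function('v')(27), 505))) = Add(2130229, Mul(803, Add(Add(16, Mul(-1, 27)), 505))) = Add(2130229, Mul(803, Add(Add(16, -27), 505))) = Add(2130229, Mul(803, Add(-11, 505))) = Add(2130229, Mul(803, 494)) = Add(2130229, 396682) = 2526911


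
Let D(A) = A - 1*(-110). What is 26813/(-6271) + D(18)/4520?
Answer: -15049009/3543115 ≈ -4.2474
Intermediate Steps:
D(A) = 110 + A (D(A) = A + 110 = 110 + A)
26813/(-6271) + D(18)/4520 = 26813/(-6271) + (110 + 18)/4520 = 26813*(-1/6271) + 128*(1/4520) = -26813/6271 + 16/565 = -15049009/3543115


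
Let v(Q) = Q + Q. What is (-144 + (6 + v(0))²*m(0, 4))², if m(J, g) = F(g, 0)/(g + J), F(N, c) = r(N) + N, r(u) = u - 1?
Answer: 6561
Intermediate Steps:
r(u) = -1 + u
v(Q) = 2*Q
F(N, c) = -1 + 2*N (F(N, c) = (-1 + N) + N = -1 + 2*N)
m(J, g) = (-1 + 2*g)/(J + g) (m(J, g) = (-1 + 2*g)/(g + J) = (-1 + 2*g)/(J + g))
(-144 + (6 + v(0))²*m(0, 4))² = (-144 + (6 + 2*0)²*((-1 + 2*4)/(0 + 4)))² = (-144 + (6 + 0)²*((-1 + 8)/4))² = (-144 + 6²*((¼)*7))² = (-144 + 36*(7/4))² = (-144 + 63)² = (-81)² = 6561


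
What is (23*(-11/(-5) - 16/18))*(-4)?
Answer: -5428/45 ≈ -120.62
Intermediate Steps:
(23*(-11/(-5) - 16/18))*(-4) = (23*(-11*(-⅕) - 16*1/18))*(-4) = (23*(11/5 - 8/9))*(-4) = (23*(59/45))*(-4) = (1357/45)*(-4) = -5428/45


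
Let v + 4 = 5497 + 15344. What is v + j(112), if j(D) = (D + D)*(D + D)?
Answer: 71013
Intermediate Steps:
v = 20837 (v = -4 + (5497 + 15344) = -4 + 20841 = 20837)
j(D) = 4*D² (j(D) = (2*D)*(2*D) = 4*D²)
v + j(112) = 20837 + 4*112² = 20837 + 4*12544 = 20837 + 50176 = 71013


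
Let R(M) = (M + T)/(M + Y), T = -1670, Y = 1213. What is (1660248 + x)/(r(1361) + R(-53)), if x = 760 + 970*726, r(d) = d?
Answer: 2743664480/1577037 ≈ 1739.8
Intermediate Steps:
R(M) = (-1670 + M)/(1213 + M) (R(M) = (M - 1670)/(M + 1213) = (-1670 + M)/(1213 + M))
x = 704980 (x = 760 + 704220 = 704980)
(1660248 + x)/(r(1361) + R(-53)) = (1660248 + 704980)/(1361 + (-1670 - 53)/(1213 - 53)) = 2365228/(1361 - 1723/1160) = 2365228/(1577037/1160) = 2365228*(1160/1577037) = 2743664480/1577037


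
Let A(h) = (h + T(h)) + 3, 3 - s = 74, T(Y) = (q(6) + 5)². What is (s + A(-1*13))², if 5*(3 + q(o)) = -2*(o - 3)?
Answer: 4036081/625 ≈ 6457.7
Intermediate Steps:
q(o) = -9/5 - 2*o/5 (q(o) = -3 + (-2*(o - 3))/5 = -3 + (-2*(-3 + o))/5 = -3 + (6 - 2*o)/5 = -3 + (6/5 - 2*o/5) = -9/5 - 2*o/5)
T(Y) = 16/25 (T(Y) = ((-9/5 - ⅖*6) + 5)² = ((-9/5 - 12/5) + 5)² = (-21/5 + 5)² = (⅘)² = 16/25)
s = -71 (s = 3 - 1*74 = 3 - 74 = -71)
A(h) = 91/25 + h (A(h) = (h + 16/25) + 3 = (16/25 + h) + 3 = 91/25 + h)
(s + A(-1*13))² = (-71 + (91/25 - 1*13))² = (-71 + (91/25 - 13))² = (-71 - 234/25)² = (-2009/25)² = 4036081/625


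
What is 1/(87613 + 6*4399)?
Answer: 1/114007 ≈ 8.7714e-6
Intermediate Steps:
1/(87613 + 6*4399) = 1/(87613 + 26394) = 1/114007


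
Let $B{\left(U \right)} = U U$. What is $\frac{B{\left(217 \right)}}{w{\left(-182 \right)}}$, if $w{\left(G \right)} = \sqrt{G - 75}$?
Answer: $- \frac{47089 i \sqrt{257}}{257} \approx - 2937.3 i$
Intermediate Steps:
$B{\left(U \right)} = U^{2}$
$w{\left(G \right)} = \sqrt{-75 + G}$
$\frac{B{\left(217 \right)}}{w{\left(-182 \right)}} = \frac{217^{2}}{\sqrt{-75 - 182}} = \frac{47089}{\sqrt{-257}} = \frac{47089}{i \sqrt{257}} = 47089 \left(- \frac{i \sqrt{257}}{257}\right) = - \frac{47089 i \sqrt{257}}{257}$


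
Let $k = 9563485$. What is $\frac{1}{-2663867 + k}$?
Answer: $\frac{1}{6899618} \approx 1.4494 \cdot 10^{-7}$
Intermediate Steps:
$\frac{1}{-2663867 + k} = \frac{1}{-2663867 + 9563485} = \frac{1}{6899618}$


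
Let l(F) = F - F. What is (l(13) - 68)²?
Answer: 4624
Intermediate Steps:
l(F) = 0
(l(13) - 68)² = (0 - 68)² = (-68)² = 4624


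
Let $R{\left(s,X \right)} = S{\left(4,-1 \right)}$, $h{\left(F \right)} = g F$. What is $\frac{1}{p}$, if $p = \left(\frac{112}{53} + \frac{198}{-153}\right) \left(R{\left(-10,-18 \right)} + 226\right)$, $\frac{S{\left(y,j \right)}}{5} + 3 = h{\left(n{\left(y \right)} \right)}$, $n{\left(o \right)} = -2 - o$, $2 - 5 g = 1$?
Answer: $\frac{901}{151290} \approx 0.0059555$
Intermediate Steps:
$g = \frac{1}{5}$ ($g = \frac{2}{5} - \frac{1}{5} = \frac{1}{5} \approx 0.2$)
$h{\left(F \right)} = \frac{F}{5}$
$S{\left(y,j \right)} = -17 - y$ ($S{\left(y,j \right)} = -15 + 5 \frac{-2 - y}{5} = -15 + 5 \left(- \frac{2}{5} - \frac{y}{5}\right) = -15 - \left(2 + y\right) = -17 - y$)
$R{\left(s,X \right)} = -21$ ($R{\left(s,X \right)} = -17 - 4 = -21$)
$p = \frac{151290}{901}$ ($p = \left(\frac{112}{53} + \frac{198}{-153}\right) \left(-21 + 226\right) = \left(112 \cdot \frac{1}{53} + 198 \left(- \frac{1}{153}\right)\right) 205 = \left(\frac{112}{53} - \frac{22}{17}\right) 205 = \frac{738}{901} \cdot 205 = \frac{151290}{901} \approx 167.91$)
$\frac{1}{p} = \frac{1}{\frac{151290}{901}} = \frac{901}{151290}$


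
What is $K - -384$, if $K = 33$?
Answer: $417$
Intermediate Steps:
$K - -384 = 33 - -384 = 33 + 384 = 417$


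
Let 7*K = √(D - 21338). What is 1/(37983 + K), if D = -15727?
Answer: 88627/3366321106 - I*√37065/10098963318 ≈ 2.6328e-5 - 1.9064e-8*I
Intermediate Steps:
K = I*√37065/7 (K = √(-15727 - 21338)/7 = √(-37065)/7 = (I*√37065)/7 = I*√37065/7 ≈ 27.503*I)
1/(37983 + K) = 1/(37983 + I*√37065/7)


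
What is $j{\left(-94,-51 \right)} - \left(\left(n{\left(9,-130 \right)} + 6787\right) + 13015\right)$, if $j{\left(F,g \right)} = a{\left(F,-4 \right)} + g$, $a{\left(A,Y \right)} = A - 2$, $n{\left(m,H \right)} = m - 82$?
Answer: $-19876$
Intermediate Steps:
$n{\left(m,H \right)} = -82 + m$
$a{\left(A,Y \right)} = -2 + A$ ($a{\left(A,Y \right)} = A - 2 = -2 + A$)
$j{\left(F,g \right)} = -2 + F + g$ ($j{\left(F,g \right)} = \left(-2 + F\right) + g = -2 + F + g$)
$j{\left(-94,-51 \right)} - \left(\left(n{\left(9,-130 \right)} + 6787\right) + 13015\right) = \left(-2 - 94 - 51\right) - \left(\left(\left(-82 + 9\right) + 6787\right) + 13015\right) = -147 - \left(\left(-73 + 6787\right) + 13015\right) = -147 - \left(6714 + 13015\right) = -147 - 19729 = -19876$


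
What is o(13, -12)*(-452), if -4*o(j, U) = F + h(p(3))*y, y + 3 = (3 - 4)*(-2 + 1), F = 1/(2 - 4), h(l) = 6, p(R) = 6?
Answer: -2825/2 ≈ -1412.5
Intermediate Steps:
F = -½ (F = 1/(-2) = -½ ≈ -0.50000)
y = -2 (y = -3 + (3 - 4)*(-2 + 1) = -3 - 1*(-1) = -3 + 1 = -2)
o(j, U) = 25/8 (o(j, U) = -(-½ + 6*(-2))/4 = -(-½ - 12)/4 = -¼*(-25/2) = 25/8)
o(13, -12)*(-452) = (25/8)*(-452) = -2825/2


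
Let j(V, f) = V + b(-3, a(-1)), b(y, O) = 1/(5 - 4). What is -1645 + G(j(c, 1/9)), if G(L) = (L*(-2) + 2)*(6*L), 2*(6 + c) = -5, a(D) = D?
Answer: -2410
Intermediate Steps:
b(y, O) = 1 (b(y, O) = 1/1 = 1)
c = -17/2 (c = -6 + (1/2)*(-5) = -6 - 5/2 = -17/2 ≈ -8.5000)
j(V, f) = 1 + V (j(V, f) = V + 1 = 1 + V)
G(L) = 6*L*(2 - 2*L) (G(L) = (-2*L + 2)*(6*L) = (2 - 2*L)*(6*L) = 6*L*(2 - 2*L))
-1645 + G(j(c, 1/9)) = -1645 + 12*(1 - 17/2)*(1 - (1 - 17/2)) = -1645 + 12*(-15/2)*(1 - 1*(-15/2)) = -1645 + 12*(-15/2)*(1 + 15/2) = -1645 + 12*(-15/2)*(17/2) = -1645 - 765 = -2410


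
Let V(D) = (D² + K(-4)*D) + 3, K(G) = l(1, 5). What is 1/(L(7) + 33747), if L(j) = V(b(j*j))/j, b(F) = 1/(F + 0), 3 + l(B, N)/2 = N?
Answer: 16807/567193229 ≈ 2.9632e-5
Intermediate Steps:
l(B, N) = -6 + 2*N
K(G) = 4 (K(G) = -6 + 2*5 = -6 + 10 = 4)
b(F) = 1/F
V(D) = 3 + D² + 4*D (V(D) = (D² + 4*D) + 3 = 3 + D² + 4*D)
L(j) = (3 + j⁻⁴ + 4/j²)/j (L(j) = (3 + (1/(j*j))² + 4/((j*j)))/j = (3 + (1/(j²))² + 4/(j²))/j = (3 + (j⁻²)² + 4/j²)/j = (3 + j⁻⁴ + 4/j²)/j)
1/(L(7) + 33747) = 1/((7⁻⁵ + 3/7 + 4/7³) + 33747) = 1/((1/16807 + 3*(⅐) + 4*(1/343)) + 33747) = 1/((1/16807 + 3/7 + 4/343) + 33747) = 1/(7400/16807 + 33747) = 1/(567193229/16807) = 16807/567193229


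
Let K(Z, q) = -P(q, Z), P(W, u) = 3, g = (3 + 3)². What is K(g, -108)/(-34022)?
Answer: 3/34022 ≈ 8.8178e-5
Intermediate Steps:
g = 36 (g = 6² = 36)
K(Z, q) = -3 (K(Z, q) = -1*3 = -3)
K(g, -108)/(-34022) = -3/(-34022) = -3*(-1/34022) = 3/34022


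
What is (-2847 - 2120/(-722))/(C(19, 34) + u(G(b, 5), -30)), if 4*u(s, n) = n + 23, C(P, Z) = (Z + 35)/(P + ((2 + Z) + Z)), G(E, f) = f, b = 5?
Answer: 365507692/125267 ≈ 2917.8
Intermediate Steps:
C(P, Z) = (35 + Z)/(2 + P + 2*Z) (C(P, Z) = (35 + Z)/(P + (2 + 2*Z)) = (35 + Z)/(2 + P + 2*Z))
u(s, n) = 23/4 + n/4 (u(s, n) = (n + 23)/4 = (23 + n)/4 = 23/4 + n/4)
(-2847 - 2120/(-722))/(C(19, 34) + u(G(b, 5), -30)) = (-2847 - 2120/(-722))/((35 + 34)/(2 + 19 + 2*34) + (23/4 + (1/4)*(-30))) = (-2847 - 2120*(-1/722))/(69/(2 + 19 + 68) + (23/4 - 15/2)) = (-2847 + 1060/361)/(69/89 - 7/4) = -1026707/(361*((1/89)*69 - 7/4)) = -1026707/(361*(69/89 - 7/4)) = -1026707/(361*(-347/356)) = -1026707/361*(-356/347) = 365507692/125267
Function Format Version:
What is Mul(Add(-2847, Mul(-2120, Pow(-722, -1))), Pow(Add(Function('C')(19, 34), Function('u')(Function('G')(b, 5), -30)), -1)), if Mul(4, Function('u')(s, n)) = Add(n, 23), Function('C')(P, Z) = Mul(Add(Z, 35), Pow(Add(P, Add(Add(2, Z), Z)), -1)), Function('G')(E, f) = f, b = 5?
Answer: Rational(365507692, 125267) ≈ 2917.8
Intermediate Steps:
Function('C')(P, Z) = Mul(Pow(Add(2, P, Mul(2, Z)), -1), Add(35, Z)) (Function('C')(P, Z) = Mul(Add(35, Z), Pow(Add(P, Add(2, Mul(2, Z))), -1)) = Mul(Add(35, Z), Pow(Add(2, P, Mul(2, Z)), -1)) = Mul(Pow(Add(2, P, Mul(2, Z)), -1), Add(35, Z)))
Function('u')(s, n) = Add(Rational(23, 4), Mul(Rational(1, 4), n)) (Function('u')(s, n) = Mul(Rational(1, 4), Add(n, 23)) = Mul(Rational(1, 4), Add(23, n)) = Add(Rational(23, 4), Mul(Rational(1, 4), n)))
Mul(Add(-2847, Mul(-2120, Pow(-722, -1))), Pow(Add(Function('C')(19, 34), Function('u')(Function('G')(b, 5), -30)), -1)) = Mul(Add(-2847, Mul(-2120, Pow(-722, -1))), Pow(Add(Mul(Pow(Add(2, 19, Mul(2, 34)), -1), Add(35, 34)), Add(Rational(23, 4), Mul(Rational(1, 4), -30))), -1)) = Mul(Add(-2847, Mul(-2120, Rational(-1, 722))), Pow(Add(Mul(Pow(Add(2, 19, 68), -1), 69), Add(Rational(23, 4), Rational(-15, 2))), -1)) = Mul(Add(-2847, Rational(1060, 361)), Pow(Add(Mul(Pow(89, -1), 69), Rational(-7, 4)), -1)) = Mul(Rational(-1026707, 361), Pow(Add(Mul(Rational(1, 89), 69), Rational(-7, 4)), -1)) = Mul(Rational(-1026707, 361), Pow(Add(Rational(69, 89), Rational(-7, 4)), -1)) = Mul(Rational(-1026707, 361), Pow(Rational(-347, 356), -1)) = Mul(Rational(-1026707, 361), Rational(-356, 347)) = Rational(365507692, 125267)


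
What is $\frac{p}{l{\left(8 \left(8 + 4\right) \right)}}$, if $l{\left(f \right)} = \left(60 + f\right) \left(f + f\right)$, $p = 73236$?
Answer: $\frac{6103}{2496} \approx 2.4451$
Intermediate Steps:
$l{\left(f \right)} = 2 f \left(60 + f\right)$ ($l{\left(f \right)} = \left(60 + f\right) 2 f = 2 f \left(60 + f\right)$)
$\frac{p}{l{\left(8 \left(8 + 4\right) \right)}} = \frac{73236}{2 \cdot 8 \left(8 + 4\right) \left(60 + 8 \left(8 + 4\right)\right)} = \frac{73236}{2 \cdot 8 \cdot 12 \left(60 + 8 \cdot 12\right)} = \frac{73236}{2 \cdot 96 \left(60 + 96\right)} = \frac{73236}{2 \cdot 96 \cdot 156} = \frac{73236}{29952} = 73236 \cdot \frac{1}{29952} = \frac{6103}{2496}$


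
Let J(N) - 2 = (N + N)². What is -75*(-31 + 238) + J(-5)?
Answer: -15423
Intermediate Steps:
J(N) = 2 + 4*N² (J(N) = 2 + (N + N)² = 2 + (2*N)² = 2 + 4*N²)
-75*(-31 + 238) + J(-5) = -75*(-31 + 238) + (2 + 4*(-5)²) = -75*207 + (2 + 4*25) = -15525 + (2 + 100) = -15525 + 102 = -15423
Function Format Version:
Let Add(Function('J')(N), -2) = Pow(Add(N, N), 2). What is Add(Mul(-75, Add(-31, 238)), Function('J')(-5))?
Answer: -15423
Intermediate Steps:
Function('J')(N) = Add(2, Mul(4, Pow(N, 2))) (Function('J')(N) = Add(2, Pow(Add(N, N), 2)) = Add(2, Pow(Mul(2, N), 2)) = Add(2, Mul(4, Pow(N, 2))))
Add(Mul(-75, Add(-31, 238)), Function('J')(-5)) = Add(Mul(-75, Add(-31, 238)), Add(2, Mul(4, Pow(-5, 2)))) = Add(Mul(-75, 207), Add(2, Mul(4, 25))) = Add(-15525, Add(2, 100)) = Add(-15525, 102) = -15423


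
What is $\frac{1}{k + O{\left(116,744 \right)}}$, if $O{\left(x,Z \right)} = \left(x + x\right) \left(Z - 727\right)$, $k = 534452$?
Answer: $\frac{1}{538396} \approx 1.8574 \cdot 10^{-6}$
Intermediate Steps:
$O{\left(x,Z \right)} = 2 x \left(-727 + Z\right)$
$\frac{1}{k + O{\left(116,744 \right)}} = \frac{1}{534452 + 2 \cdot 116 \left(-727 + 744\right)} = \frac{1}{534452 + 2 \cdot 116 \cdot 17} = \frac{1}{534452 + 3944} = \frac{1}{538396}$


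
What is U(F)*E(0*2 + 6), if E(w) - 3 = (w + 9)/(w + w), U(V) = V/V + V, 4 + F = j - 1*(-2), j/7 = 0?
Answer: -17/4 ≈ -4.2500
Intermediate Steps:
j = 0 (j = 7*0 = 0)
F = -2 (F = -4 + (0 - 1*(-2)) = -4 + (0 + 2) = -4 + 2 = -2)
U(V) = 1 + V
E(w) = 3 + (9 + w)/(2*w) (E(w) = 3 + (w + 9)/(w + w) = 3 + (9 + w)/((2*w)) = 3 + (9 + w)*(1/(2*w)) = 3 + (9 + w)/(2*w))
U(F)*E(0*2 + 6) = (1 - 2)*((9 + 7*(0*2 + 6))/(2*(0*2 + 6))) = -(9 + 7*(0 + 6))/(2*(0 + 6)) = -(9 + 7*6)/(2*6) = -(9 + 42)/(2*6) = -51/(2*6) = -1*17/4 = -17/4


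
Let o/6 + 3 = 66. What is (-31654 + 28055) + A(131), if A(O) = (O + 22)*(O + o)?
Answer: 74278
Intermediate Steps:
o = 378 (o = -18 + 6*66 = -18 + 396 = 378)
A(O) = (22 + O)*(378 + O) (A(O) = (O + 22)*(O + 378) = (22 + O)*(378 + O))
(-31654 + 28055) + A(131) = (-31654 + 28055) + (8316 + 131**2 + 400*131) = -3599 + (8316 + 17161 + 52400) = -3599 + 77877 = 74278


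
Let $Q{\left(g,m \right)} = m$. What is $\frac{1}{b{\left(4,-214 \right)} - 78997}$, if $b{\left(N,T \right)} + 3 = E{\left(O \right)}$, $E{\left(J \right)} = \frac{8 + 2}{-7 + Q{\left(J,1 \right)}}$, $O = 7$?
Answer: $- \frac{3}{237005} \approx -1.2658 \cdot 10^{-5}$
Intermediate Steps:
$E{\left(J \right)} = - \frac{5}{3}$ ($E{\left(J \right)} = \frac{8 + 2}{-7 + 1} = \frac{10}{-6} = 10 \left(- \frac{1}{6}\right) = - \frac{5}{3}$)
$b{\left(N,T \right)} = - \frac{14}{3}$ ($b{\left(N,T \right)} = -3 - \frac{5}{3} = - \frac{14}{3}$)
$\frac{1}{b{\left(4,-214 \right)} - 78997} = \frac{1}{- \frac{14}{3} - 78997} = \frac{1}{- \frac{237005}{3}} = - \frac{3}{237005}$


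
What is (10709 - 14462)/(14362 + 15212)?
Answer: -417/3286 ≈ -0.12690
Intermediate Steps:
(10709 - 14462)/(14362 + 15212) = -3753/29574 = -3753*1/29574 = -417/3286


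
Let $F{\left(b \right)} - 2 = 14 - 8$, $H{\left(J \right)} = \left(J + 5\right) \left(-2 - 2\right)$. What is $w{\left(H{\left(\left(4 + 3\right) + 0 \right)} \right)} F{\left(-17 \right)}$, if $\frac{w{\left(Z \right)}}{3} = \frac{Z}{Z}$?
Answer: $24$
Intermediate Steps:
$H{\left(J \right)} = -20 - 4 J$ ($H{\left(J \right)} = \left(5 + J\right) \left(-4\right) = -20 - 4 J$)
$F{\left(b \right)} = 8$ ($F{\left(b \right)} = 2 + \left(14 - 8\right) = 2 + 6 = 8$)
$w{\left(Z \right)} = 3$ ($w{\left(Z \right)} = 3 \frac{Z}{Z} = 3 \cdot 1 = 3$)
$w{\left(H{\left(\left(4 + 3\right) + 0 \right)} \right)} F{\left(-17 \right)} = 3 \cdot 8 = 24$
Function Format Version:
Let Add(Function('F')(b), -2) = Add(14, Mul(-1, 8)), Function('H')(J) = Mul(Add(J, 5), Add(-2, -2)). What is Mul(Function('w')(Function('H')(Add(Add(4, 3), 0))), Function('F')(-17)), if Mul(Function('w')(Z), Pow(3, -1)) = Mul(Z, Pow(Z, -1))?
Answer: 24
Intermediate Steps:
Function('H')(J) = Add(-20, Mul(-4, J)) (Function('H')(J) = Mul(Add(5, J), -4) = Add(-20, Mul(-4, J)))
Function('F')(b) = 8 (Function('F')(b) = Add(2, Add(14, Mul(-1, 8))) = Add(2, Add(14, -8)) = Add(2, 6) = 8)
Function('w')(Z) = 3 (Function('w')(Z) = Mul(3, Mul(Z, Pow(Z, -1))) = Mul(3, 1) = 3)
Mul(Function('w')(Function('H')(Add(Add(4, 3), 0))), Function('F')(-17)) = Mul(3, 8) = 24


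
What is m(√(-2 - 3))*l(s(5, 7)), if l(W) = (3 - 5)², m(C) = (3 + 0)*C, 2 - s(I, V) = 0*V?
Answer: 12*I*√5 ≈ 26.833*I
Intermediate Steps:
s(I, V) = 2 (s(I, V) = 2 - 0*V = 2 - 1*0 = 2 + 0 = 2)
m(C) = 3*C
l(W) = 4 (l(W) = (-2)² = 4)
m(√(-2 - 3))*l(s(5, 7)) = (3*√(-2 - 3))*4 = (3*√(-5))*4 = (3*(I*√5))*4 = (3*I*√5)*4 = 12*I*√5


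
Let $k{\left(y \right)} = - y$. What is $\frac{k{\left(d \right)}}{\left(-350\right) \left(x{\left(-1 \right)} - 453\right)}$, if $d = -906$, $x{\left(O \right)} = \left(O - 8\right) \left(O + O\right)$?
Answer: $\frac{151}{25375} \approx 0.0059507$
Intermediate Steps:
$x{\left(O \right)} = 2 O \left(-8 + O\right)$ ($x{\left(O \right)} = \left(-8 + O\right) 2 O = 2 O \left(-8 + O\right)$)
$\frac{k{\left(d \right)}}{\left(-350\right) \left(x{\left(-1 \right)} - 453\right)} = \frac{\left(-1\right) \left(-906\right)}{\left(-350\right) \left(2 \left(-1\right) \left(-8 - 1\right) - 453\right)} = \frac{906}{\left(-350\right) \left(2 \left(-1\right) \left(-9\right) - 453\right)} = \frac{906}{\left(-350\right) \left(18 - 453\right)} = \frac{906}{\left(-350\right) \left(-435\right)} = \frac{906}{152250} = 906 \cdot \frac{1}{152250} = \frac{151}{25375}$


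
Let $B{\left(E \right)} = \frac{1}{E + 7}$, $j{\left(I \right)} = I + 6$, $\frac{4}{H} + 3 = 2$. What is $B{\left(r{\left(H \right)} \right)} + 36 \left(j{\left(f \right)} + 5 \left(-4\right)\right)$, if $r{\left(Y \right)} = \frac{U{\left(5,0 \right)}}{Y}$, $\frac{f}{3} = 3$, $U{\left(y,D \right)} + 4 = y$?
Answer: $- \frac{4856}{27} \approx -179.85$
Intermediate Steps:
$U{\left(y,D \right)} = -4 + y$
$f = 9$ ($f = 3 \cdot 3 = 9$)
$H = -4$ ($H = \frac{4}{-3 + 2} = \frac{4}{-1} = 4 \left(-1\right) = -4$)
$j{\left(I \right)} = 6 + I$
$r{\left(Y \right)} = \frac{1}{Y}$ ($r{\left(Y \right)} = \frac{-4 + 5}{Y} = 1 \frac{1}{Y} = \frac{1}{Y}$)
$B{\left(E \right)} = \frac{1}{7 + E}$
$B{\left(r{\left(H \right)} \right)} + 36 \left(j{\left(f \right)} + 5 \left(-4\right)\right) = \frac{1}{7 + \frac{1}{-4}} + 36 \left(\left(6 + 9\right) + 5 \left(-4\right)\right) = \frac{1}{7 - \frac{1}{4}} + 36 \left(15 - 20\right) = \frac{1}{\frac{27}{4}} + 36 \left(-5\right) = \frac{4}{27} - 180 = - \frac{4856}{27}$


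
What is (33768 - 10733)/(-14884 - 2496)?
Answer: -4607/3476 ≈ -1.3254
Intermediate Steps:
(33768 - 10733)/(-14884 - 2496) = 23035/(-17380) = 23035*(-1/17380) = -4607/3476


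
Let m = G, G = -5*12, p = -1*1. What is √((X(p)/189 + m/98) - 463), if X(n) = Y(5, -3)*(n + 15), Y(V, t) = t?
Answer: I*√204551/21 ≈ 21.537*I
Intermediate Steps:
p = -1
G = -60
X(n) = -45 - 3*n (X(n) = -3*(n + 15) = -3*(15 + n) = -45 - 3*n)
m = -60
√((X(p)/189 + m/98) - 463) = √(((-45 - 3*(-1))/189 - 60/98) - 463) = √(((-45 + 3)*(1/189) - 60*1/98) - 463) = √((-42*1/189 - 30/49) - 463) = √((-2/9 - 30/49) - 463) = √(-368/441 - 463) = √(-204551/441) = I*√204551/21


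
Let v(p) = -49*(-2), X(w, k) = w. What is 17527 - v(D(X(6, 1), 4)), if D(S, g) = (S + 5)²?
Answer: 17429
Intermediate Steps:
D(S, g) = (5 + S)²
v(p) = 98
17527 - v(D(X(6, 1), 4)) = 17527 - 1*98 = 17527 - 98 = 17429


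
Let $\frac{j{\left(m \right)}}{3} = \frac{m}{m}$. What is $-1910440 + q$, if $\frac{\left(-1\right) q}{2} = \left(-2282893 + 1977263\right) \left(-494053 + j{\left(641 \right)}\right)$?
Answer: $-301994913440$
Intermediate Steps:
$j{\left(m \right)} = 3$ ($j{\left(m \right)} = 3 \frac{m}{m} = 3 \cdot 1 = 3$)
$q = -301993003000$ ($q = - 2 \left(-2282893 + 1977263\right) \left(-494053 + 3\right) = - 2 \left(\left(-305630\right) \left(-494050\right)\right) = \left(-2\right) 150996501500 = -301993003000$)
$-1910440 + q = -1910440 - 301993003000 = -301994913440$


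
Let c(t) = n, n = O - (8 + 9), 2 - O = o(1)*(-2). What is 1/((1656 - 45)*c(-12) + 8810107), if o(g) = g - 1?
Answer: 1/8785942 ≈ 1.1382e-7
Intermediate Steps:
o(g) = -1 + g
O = 2 (O = 2 - (-1 + 1)*(-2) = 2 - 0*(-2) = 2 - 1*0 = 2 + 0 = 2)
n = -15 (n = 2 - (8 + 9) = 2 - 1*17 = 2 - 17 = -15)
c(t) = -15
1/((1656 - 45)*c(-12) + 8810107) = 1/((1656 - 45)*(-15) + 8810107) = 1/(1611*(-15) + 8810107) = 1/(-24165 + 8810107) = 1/8785942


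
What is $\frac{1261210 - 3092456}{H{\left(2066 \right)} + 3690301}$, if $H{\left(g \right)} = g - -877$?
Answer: $- \frac{915623}{1846622} \approx -0.49584$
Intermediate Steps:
$H{\left(g \right)} = 877 + g$ ($H{\left(g \right)} = g + 877 = 877 + g$)
$\frac{1261210 - 3092456}{H{\left(2066 \right)} + 3690301} = \frac{1261210 - 3092456}{\left(877 + 2066\right) + 3690301} = - \frac{1831246}{2943 + 3690301} = - \frac{1831246}{3693244} = \left(-1831246\right) \frac{1}{3693244} = - \frac{915623}{1846622}$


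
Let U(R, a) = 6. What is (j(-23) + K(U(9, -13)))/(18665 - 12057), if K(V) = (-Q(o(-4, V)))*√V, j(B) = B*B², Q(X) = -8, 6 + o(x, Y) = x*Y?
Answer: -12167/6608 + √6/826 ≈ -1.8383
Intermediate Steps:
o(x, Y) = -6 + Y*x (o(x, Y) = -6 + x*Y = -6 + Y*x)
j(B) = B³
K(V) = 8*√V (K(V) = (-1*(-8))*√V = 8*√V)
(j(-23) + K(U(9, -13)))/(18665 - 12057) = ((-23)³ + 8*√6)/(18665 - 12057) = (-12167 + 8*√6)/6608 = (-12167 + 8*√6)*(1/6608) = -12167/6608 + √6/826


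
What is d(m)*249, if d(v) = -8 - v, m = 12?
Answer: -4980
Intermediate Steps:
d(m)*249 = (-8 - 1*12)*249 = (-8 - 12)*249 = -20*249 = -4980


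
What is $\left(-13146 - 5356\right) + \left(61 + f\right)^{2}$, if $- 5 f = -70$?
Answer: $-12877$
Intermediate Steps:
$f = 14$ ($f = \left(- \frac{1}{5}\right) \left(-70\right) = 14$)
$\left(-13146 - 5356\right) + \left(61 + f\right)^{2} = \left(-13146 - 5356\right) + \left(61 + 14\right)^{2} = -18502 + 75^{2} = -18502 + 5625 = -12877$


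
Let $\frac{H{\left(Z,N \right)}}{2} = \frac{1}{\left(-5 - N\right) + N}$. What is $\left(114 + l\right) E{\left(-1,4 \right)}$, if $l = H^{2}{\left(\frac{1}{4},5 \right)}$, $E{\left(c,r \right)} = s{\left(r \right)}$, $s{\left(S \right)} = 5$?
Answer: $\frac{2854}{5} \approx 570.8$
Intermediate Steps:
$H{\left(Z,N \right)} = - \frac{2}{5}$ ($H{\left(Z,N \right)} = \frac{2}{\left(-5 - N\right) + N} = \frac{2}{-5} = 2 \left(- \frac{1}{5}\right) = - \frac{2}{5}$)
$E{\left(c,r \right)} = 5$
$l = \frac{4}{25}$ ($l = \left(- \frac{2}{5}\right)^{2} = \frac{4}{25} \approx 0.16$)
$\left(114 + l\right) E{\left(-1,4 \right)} = \left(114 + \frac{4}{25}\right) 5 = \frac{2854}{25} \cdot 5 = \frac{2854}{5}$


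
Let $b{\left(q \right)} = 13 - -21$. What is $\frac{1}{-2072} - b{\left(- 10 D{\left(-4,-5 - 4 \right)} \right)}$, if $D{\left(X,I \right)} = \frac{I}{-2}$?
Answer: $- \frac{70449}{2072} \approx -34.0$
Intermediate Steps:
$D{\left(X,I \right)} = - \frac{I}{2}$ ($D{\left(X,I \right)} = I \left(- \frac{1}{2}\right) = - \frac{I}{2}$)
$b{\left(q \right)} = 34$ ($b{\left(q \right)} = 13 + 21 = 34$)
$\frac{1}{-2072} - b{\left(- 10 D{\left(-4,-5 - 4 \right)} \right)} = \frac{1}{-2072} - 34 = - \frac{1}{2072} - 34 = - \frac{70449}{2072}$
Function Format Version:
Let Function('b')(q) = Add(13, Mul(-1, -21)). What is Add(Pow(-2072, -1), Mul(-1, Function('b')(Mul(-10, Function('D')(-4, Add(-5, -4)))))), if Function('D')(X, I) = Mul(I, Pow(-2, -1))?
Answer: Rational(-70449, 2072) ≈ -34.000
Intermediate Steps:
Function('D')(X, I) = Mul(Rational(-1, 2), I) (Function('D')(X, I) = Mul(I, Rational(-1, 2)) = Mul(Rational(-1, 2), I))
Function('b')(q) = 34 (Function('b')(q) = Add(13, 21) = 34)
Add(Pow(-2072, -1), Mul(-1, Function('b')(Mul(-10, Function('D')(-4, Add(-5, -4)))))) = Add(Pow(-2072, -1), Mul(-1, 34)) = Add(Rational(-1, 2072), -34) = Rational(-70449, 2072)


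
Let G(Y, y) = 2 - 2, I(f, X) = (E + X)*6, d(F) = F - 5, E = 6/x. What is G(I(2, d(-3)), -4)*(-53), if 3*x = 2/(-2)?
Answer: 0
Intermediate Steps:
x = -1/3 (x = (2/(-2))/3 = (2*(-1/2))/3 = (1/3)*(-1) = -1/3 ≈ -0.33333)
E = -18 (E = 6/(-1/3) = 6*(-3) = -18)
d(F) = -5 + F
I(f, X) = -108 + 6*X (I(f, X) = (-18 + X)*6 = -108 + 6*X)
G(Y, y) = 0
G(I(2, d(-3)), -4)*(-53) = 0*(-53) = 0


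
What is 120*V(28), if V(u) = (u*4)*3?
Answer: 40320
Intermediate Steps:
V(u) = 12*u (V(u) = (4*u)*3 = 12*u)
120*V(28) = 120*(12*28) = 120*336 = 40320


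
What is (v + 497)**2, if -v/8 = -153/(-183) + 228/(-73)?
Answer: 5265285533641/19829209 ≈ 2.6553e+5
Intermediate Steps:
v = 81480/4453 (v = -8*(-153/(-183) + 228/(-73)) = -8*(-153*(-1/183) + 228*(-1/73)) = -8*(51/61 - 228/73) = -8*(-10185/4453) = 81480/4453 ≈ 18.298)
(v + 497)**2 = (81480/4453 + 497)**2 = (2294621/4453)**2 = 5265285533641/19829209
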